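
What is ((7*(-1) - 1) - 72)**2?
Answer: 6400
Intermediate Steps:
((7*(-1) - 1) - 72)**2 = ((-7 - 1) - 72)**2 = (-8 - 72)**2 = (-80)**2 = 6400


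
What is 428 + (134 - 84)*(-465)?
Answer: -22822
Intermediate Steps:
428 + (134 - 84)*(-465) = 428 + 50*(-465) = 428 - 23250 = -22822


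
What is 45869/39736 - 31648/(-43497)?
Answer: 3252728821/1728396792 ≈ 1.8819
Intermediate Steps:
45869/39736 - 31648/(-43497) = 45869*(1/39736) - 31648*(-1/43497) = 45869/39736 + 31648/43497 = 3252728821/1728396792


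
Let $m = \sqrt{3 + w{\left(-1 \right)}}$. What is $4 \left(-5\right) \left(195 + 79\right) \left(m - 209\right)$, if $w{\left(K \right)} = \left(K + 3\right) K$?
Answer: $1139840$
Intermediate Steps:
$w{\left(K \right)} = K \left(3 + K\right)$ ($w{\left(K \right)} = \left(3 + K\right) K = K \left(3 + K\right)$)
$m = 1$ ($m = \sqrt{3 - \left(3 - 1\right)} = \sqrt{3 - 2} = \sqrt{1} = 1$)
$4 \left(-5\right) \left(195 + 79\right) \left(m - 209\right) = 4 \left(-5\right) \left(195 + 79\right) \left(1 - 209\right) = - 20 \cdot 274 \left(-208\right) = \left(-20\right) \left(-56992\right) = 1139840$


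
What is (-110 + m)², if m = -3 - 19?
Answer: 17424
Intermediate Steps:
m = -22
(-110 + m)² = (-110 - 22)² = (-132)² = 17424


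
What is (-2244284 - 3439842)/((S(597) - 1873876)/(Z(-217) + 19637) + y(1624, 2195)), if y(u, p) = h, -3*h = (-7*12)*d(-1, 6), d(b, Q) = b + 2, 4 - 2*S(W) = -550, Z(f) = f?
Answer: 15769389560/189977 ≈ 83007.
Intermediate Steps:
S(W) = 277 (S(W) = 2 - ½*(-550) = 2 + 275 = 277)
d(b, Q) = 2 + b
h = 28 (h = -(-7*12)*(2 - 1)/3 = -(-28) = -⅓*(-84) = 28)
y(u, p) = 28
(-2244284 - 3439842)/((S(597) - 1873876)/(Z(-217) + 19637) + y(1624, 2195)) = (-2244284 - 3439842)/((277 - 1873876)/(-217 + 19637) + 28) = -5684126/(-1873599/19420 + 28) = -5684126/(-1329839/19420) = -5684126*(-19420/1329839) = 15769389560/189977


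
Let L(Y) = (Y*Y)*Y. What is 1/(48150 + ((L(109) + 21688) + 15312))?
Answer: 1/1380179 ≈ 7.2454e-7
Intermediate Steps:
L(Y) = Y³ (L(Y) = Y²*Y = Y³)
1/(48150 + ((L(109) + 21688) + 15312)) = 1/(48150 + ((109³ + 21688) + 15312)) = 1/(48150 + ((1295029 + 21688) + 15312)) = 1/(48150 + (1316717 + 15312)) = 1/(48150 + 1332029) = 1/1380179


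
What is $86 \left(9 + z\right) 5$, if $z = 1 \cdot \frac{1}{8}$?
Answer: $\frac{15695}{4} \approx 3923.8$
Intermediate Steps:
$z = \frac{1}{8}$ ($z = 1 \cdot \frac{1}{8} = \frac{1}{8} \approx 0.125$)
$86 \left(9 + z\right) 5 = 86 \left(9 + \frac{1}{8}\right) 5 = 86 \cdot \frac{73}{8} \cdot 5 = 86 \cdot \frac{365}{8} = \frac{15695}{4}$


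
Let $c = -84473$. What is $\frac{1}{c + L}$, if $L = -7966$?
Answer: $- \frac{1}{92439} \approx -1.0818 \cdot 10^{-5}$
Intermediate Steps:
$\frac{1}{c + L} = \frac{1}{-84473 - 7966} = \frac{1}{-92439} = - \frac{1}{92439}$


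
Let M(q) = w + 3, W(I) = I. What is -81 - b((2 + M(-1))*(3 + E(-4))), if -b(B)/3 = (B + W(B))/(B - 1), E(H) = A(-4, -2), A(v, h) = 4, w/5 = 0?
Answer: -1272/17 ≈ -74.823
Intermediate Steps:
w = 0 (w = 5*0 = 0)
M(q) = 3 (M(q) = 0 + 3 = 3)
E(H) = 4
b(B) = -6*B/(-1 + B) (b(B) = -3*(B + B)/(B - 1) = -3*2*B/(-1 + B) = -6*B/(-1 + B))
-81 - b((2 + M(-1))*(3 + E(-4))) = -81 - (-6)*(2 + 3)*(3 + 4)/(-1 + (2 + 3)*(3 + 4)) = -81 - (-6)*5*7/(-1 + 5*7) = -81 - (-6)*35/(-1 + 35) = -81 - (-6)*35/34 = -81 - 1*(-105/17) = -81 + 105/17 = -1272/17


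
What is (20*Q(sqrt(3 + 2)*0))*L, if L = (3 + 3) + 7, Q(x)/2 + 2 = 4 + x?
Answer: 1040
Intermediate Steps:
Q(x) = 4 + 2*x (Q(x) = -4 + 2*(4 + x) = -4 + (8 + 2*x) = 4 + 2*x)
L = 13 (L = 6 + 7 = 13)
(20*Q(sqrt(3 + 2)*0))*L = (20*(4 + 2*(sqrt(3 + 2)*0)))*13 = (20*(4 + 2*(sqrt(5)*0)))*13 = (20*(4 + 2*0))*13 = (20*(4 + 0))*13 = (20*4)*13 = 80*13 = 1040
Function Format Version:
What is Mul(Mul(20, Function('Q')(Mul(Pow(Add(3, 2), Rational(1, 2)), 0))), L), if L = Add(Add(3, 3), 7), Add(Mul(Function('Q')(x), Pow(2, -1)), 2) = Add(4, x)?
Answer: 1040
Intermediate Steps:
Function('Q')(x) = Add(4, Mul(2, x)) (Function('Q')(x) = Add(-4, Mul(2, Add(4, x))) = Add(-4, Add(8, Mul(2, x))) = Add(4, Mul(2, x)))
L = 13 (L = Add(6, 7) = 13)
Mul(Mul(20, Function('Q')(Mul(Pow(Add(3, 2), Rational(1, 2)), 0))), L) = Mul(Mul(20, Add(4, Mul(2, Mul(Pow(Add(3, 2), Rational(1, 2)), 0)))), 13) = Mul(Mul(20, Add(4, Mul(2, Mul(Pow(5, Rational(1, 2)), 0)))), 13) = Mul(Mul(20, Add(4, Mul(2, 0))), 13) = Mul(Mul(20, Add(4, 0)), 13) = Mul(Mul(20, 4), 13) = Mul(80, 13) = 1040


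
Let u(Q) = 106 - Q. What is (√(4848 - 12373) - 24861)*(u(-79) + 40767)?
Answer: -1018107672 + 204760*I*√301 ≈ -1.0181e+9 + 3.5525e+6*I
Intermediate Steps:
(√(4848 - 12373) - 24861)*(u(-79) + 40767) = (√(4848 - 12373) - 24861)*((106 - 1*(-79)) + 40767) = (√(-7525) - 24861)*((106 + 79) + 40767) = (5*I*√301 - 24861)*(185 + 40767) = (-24861 + 5*I*√301)*40952 = -1018107672 + 204760*I*√301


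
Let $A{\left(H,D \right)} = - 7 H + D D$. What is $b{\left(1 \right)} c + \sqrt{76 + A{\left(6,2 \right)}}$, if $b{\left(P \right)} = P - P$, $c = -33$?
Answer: $\sqrt{38} \approx 6.1644$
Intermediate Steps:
$b{\left(P \right)} = 0$
$A{\left(H,D \right)} = D^{2} - 7 H$ ($A{\left(H,D \right)} = - 7 H + D^{2} = D^{2} - 7 H$)
$b{\left(1 \right)} c + \sqrt{76 + A{\left(6,2 \right)}} = 0 \left(-33\right) + \sqrt{76 + \left(2^{2} - 42\right)} = 0 + \sqrt{76 + \left(4 - 42\right)} = 0 + \sqrt{76 - 38} = 0 + \sqrt{38} = \sqrt{38}$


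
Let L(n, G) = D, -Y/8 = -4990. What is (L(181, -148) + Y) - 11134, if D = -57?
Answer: 28729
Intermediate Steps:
Y = 39920 (Y = -8*(-4990) = 39920)
L(n, G) = -57
(L(181, -148) + Y) - 11134 = (-57 + 39920) - 11134 = 39863 - 11134 = 28729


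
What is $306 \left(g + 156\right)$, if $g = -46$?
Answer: $33660$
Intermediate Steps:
$306 \left(g + 156\right) = 306 \left(-46 + 156\right) = 306 \cdot 110 = 33660$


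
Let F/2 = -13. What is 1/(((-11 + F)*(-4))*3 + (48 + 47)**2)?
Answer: 1/9469 ≈ 0.00010561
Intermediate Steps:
F = -26 (F = 2*(-13) = -26)
1/(((-11 + F)*(-4))*3 + (48 + 47)**2) = 1/(((-11 - 26)*(-4))*3 + (48 + 47)**2) = 1/(-37*(-4)*3 + 95**2) = 1/(148*3 + 9025) = 1/(444 + 9025) = 1/9469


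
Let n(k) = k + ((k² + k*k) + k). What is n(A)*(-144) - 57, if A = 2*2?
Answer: -5817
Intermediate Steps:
A = 4
n(k) = 2*k + 2*k² (n(k) = k + ((k² + k²) + k) = k + (2*k² + k) = k + (k + 2*k²) = 2*k + 2*k²)
n(A)*(-144) - 57 = (2*4*(1 + 4))*(-144) - 57 = (2*4*5)*(-144) - 57 = 40*(-144) - 57 = -5760 - 57 = -5817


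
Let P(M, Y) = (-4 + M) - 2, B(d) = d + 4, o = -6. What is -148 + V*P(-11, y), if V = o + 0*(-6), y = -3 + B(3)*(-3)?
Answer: -46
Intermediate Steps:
B(d) = 4 + d
y = -24 (y = -3 + (4 + 3)*(-3) = -3 + 7*(-3) = -3 - 21 = -24)
V = -6 (V = -6 + 0*(-6) = -6 + 0 = -6)
P(M, Y) = -6 + M
-148 + V*P(-11, y) = -148 - 6*(-6 - 11) = -148 - 6*(-17) = -148 + 102 = -46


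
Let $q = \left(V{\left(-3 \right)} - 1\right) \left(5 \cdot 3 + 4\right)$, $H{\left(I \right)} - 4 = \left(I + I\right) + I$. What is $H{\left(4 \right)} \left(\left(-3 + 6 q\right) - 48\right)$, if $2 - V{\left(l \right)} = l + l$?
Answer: $11952$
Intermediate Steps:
$V{\left(l \right)} = 2 - 2 l$ ($V{\left(l \right)} = 2 - \left(l + l\right) = 2 - 2 l$)
$H{\left(I \right)} = 4 + 3 I$ ($H{\left(I \right)} = 4 + \left(\left(I + I\right) + I\right) = 4 + \left(2 I + I\right) = 4 + 3 I$)
$q = 133$ ($q = \left(\left(2 - -6\right) - 1\right) \left(5 \cdot 3 + 4\right) = \left(\left(2 + 6\right) - 1\right) \left(15 + 4\right) = \left(8 - 1\right) 19 = 7 \cdot 19 = 133$)
$H{\left(4 \right)} \left(\left(-3 + 6 q\right) - 48\right) = \left(4 + 3 \cdot 4\right) \left(\left(-3 + 6 \cdot 133\right) - 48\right) = \left(4 + 12\right) \left(\left(-3 + 798\right) - 48\right) = 16 \left(795 - 48\right) = 16 \cdot 747 = 11952$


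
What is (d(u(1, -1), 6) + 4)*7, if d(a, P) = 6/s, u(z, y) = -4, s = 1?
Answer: 70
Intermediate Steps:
d(a, P) = 6 (d(a, P) = 6/1 = 6*1 = 6)
(d(u(1, -1), 6) + 4)*7 = (6 + 4)*7 = 10*7 = 70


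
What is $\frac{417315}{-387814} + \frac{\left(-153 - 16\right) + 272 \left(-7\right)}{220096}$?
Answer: $- \frac{46326650331}{42678155072} \approx -1.0855$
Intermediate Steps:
$\frac{417315}{-387814} + \frac{\left(-153 - 16\right) + 272 \left(-7\right)}{220096} = 417315 \left(- \frac{1}{387814}\right) + \left(\left(-153 - 16\right) - 1904\right) \frac{1}{220096} = - \frac{417315}{387814} + \left(-169 - 1904\right) \frac{1}{220096} = - \frac{417315}{387814} - \frac{2073}{220096} = - \frac{46326650331}{42678155072}$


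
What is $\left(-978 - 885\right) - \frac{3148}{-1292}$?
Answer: $- \frac{600962}{323} \approx -1860.6$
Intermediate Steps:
$\left(-978 - 885\right) - \frac{3148}{-1292} = -1863 - - \frac{787}{323} = -1863 + \frac{787}{323} = - \frac{600962}{323}$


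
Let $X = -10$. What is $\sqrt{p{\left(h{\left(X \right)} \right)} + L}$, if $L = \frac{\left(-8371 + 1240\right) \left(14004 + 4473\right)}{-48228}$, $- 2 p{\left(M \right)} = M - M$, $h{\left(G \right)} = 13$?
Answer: $\frac{3 \sqrt{19612643639}}{8038} \approx 52.269$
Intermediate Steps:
$p{\left(M \right)} = 0$ ($p{\left(M \right)} = - \frac{M - M}{2} = \left(- \frac{1}{2}\right) 0 = 0$)
$L = \frac{43919829}{16076}$ ($L = \left(-7131\right) 18477 \left(- \frac{1}{48228}\right) = \left(-131759487\right) \left(- \frac{1}{48228}\right) = \frac{43919829}{16076} \approx 2732.0$)
$\sqrt{p{\left(h{\left(X \right)} \right)} + L} = \sqrt{0 + \frac{43919829}{16076}} = \sqrt{\frac{43919829}{16076}} = \frac{3 \sqrt{19612643639}}{8038}$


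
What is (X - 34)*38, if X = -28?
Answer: -2356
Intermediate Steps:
(X - 34)*38 = (-28 - 34)*38 = -62*38 = -2356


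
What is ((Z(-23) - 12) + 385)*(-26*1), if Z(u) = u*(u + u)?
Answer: -37206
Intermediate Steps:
Z(u) = 2*u² (Z(u) = u*(2*u) = 2*u²)
((Z(-23) - 12) + 385)*(-26*1) = ((2*(-23)² - 12) + 385)*(-26*1) = ((2*529 - 12) + 385)*(-26) = ((1058 - 12) + 385)*(-26) = (1046 + 385)*(-26) = 1431*(-26) = -37206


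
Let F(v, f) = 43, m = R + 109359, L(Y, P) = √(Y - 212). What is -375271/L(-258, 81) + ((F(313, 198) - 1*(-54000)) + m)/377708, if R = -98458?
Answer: 16236/94427 + 375271*I*√470/470 ≈ 0.17194 + 17310.0*I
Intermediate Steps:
L(Y, P) = √(-212 + Y)
m = 10901 (m = -98458 + 109359 = 10901)
-375271/L(-258, 81) + ((F(313, 198) - 1*(-54000)) + m)/377708 = -375271/√(-212 - 258) + ((43 - 1*(-54000)) + 10901)/377708 = -375271*(-I*√470/470) + ((43 + 54000) + 10901)*(1/377708) = -375271*(-I*√470/470) + (54043 + 10901)*(1/377708) = -(-375271)*I*√470/470 + 64944*(1/377708) = 375271*I*√470/470 + 16236/94427 = 16236/94427 + 375271*I*√470/470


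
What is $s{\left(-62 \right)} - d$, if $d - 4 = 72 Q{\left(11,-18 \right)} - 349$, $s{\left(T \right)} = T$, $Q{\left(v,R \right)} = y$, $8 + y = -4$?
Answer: $1147$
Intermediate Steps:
$y = -12$ ($y = -8 - 4 = -12$)
$Q{\left(v,R \right)} = -12$
$d = -1209$ ($d = 4 + \left(72 \left(-12\right) - 349\right) = 4 - 1213 = -1209$)
$s{\left(-62 \right)} - d = -62 - -1209 = -62 + 1209 = 1147$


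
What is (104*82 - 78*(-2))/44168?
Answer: 2171/11042 ≈ 0.19661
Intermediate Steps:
(104*82 - 78*(-2))/44168 = (8528 + 156)*(1/44168) = 8684*(1/44168) = 2171/11042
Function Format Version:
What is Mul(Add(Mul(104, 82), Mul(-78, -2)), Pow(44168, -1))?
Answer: Rational(2171, 11042) ≈ 0.19661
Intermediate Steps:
Mul(Add(Mul(104, 82), Mul(-78, -2)), Pow(44168, -1)) = Mul(Add(8528, 156), Rational(1, 44168)) = Mul(8684, Rational(1, 44168)) = Rational(2171, 11042)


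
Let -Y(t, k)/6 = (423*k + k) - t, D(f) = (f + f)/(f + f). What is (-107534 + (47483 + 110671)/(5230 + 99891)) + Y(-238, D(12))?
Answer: -11721464072/105121 ≈ -1.1150e+5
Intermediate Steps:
D(f) = 1 (D(f) = (2*f)/((2*f)) = (2*f)*(1/(2*f)) = 1)
Y(t, k) = -2544*k + 6*t (Y(t, k) = -6*((423*k + k) - t) = -6*(424*k - t) = -6*(-t + 424*k) = -2544*k + 6*t)
(-107534 + (47483 + 110671)/(5230 + 99891)) + Y(-238, D(12)) = (-107534 + (47483 + 110671)/(5230 + 99891)) + (-2544*1 + 6*(-238)) = (-107534 + 158154/105121) + (-2544 - 1428) = (-107534 + 158154*(1/105121)) - 3972 = (-107534 + 158154/105121) - 3972 = -11303923460/105121 - 3972 = -11721464072/105121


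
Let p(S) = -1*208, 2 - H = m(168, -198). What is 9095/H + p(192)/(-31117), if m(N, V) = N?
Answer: -282974587/5165422 ≈ -54.782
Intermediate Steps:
H = -166 (H = 2 - 1*168 = 2 - 168 = -166)
p(S) = -208
9095/H + p(192)/(-31117) = 9095/(-166) - 208/(-31117) = 9095*(-1/166) - 208*(-1/31117) = -9095/166 + 208/31117 = -282974587/5165422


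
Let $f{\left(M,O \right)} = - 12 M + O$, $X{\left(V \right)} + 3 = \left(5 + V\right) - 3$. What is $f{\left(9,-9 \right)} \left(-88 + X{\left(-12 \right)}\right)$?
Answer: $11817$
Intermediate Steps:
$X{\left(V \right)} = -1 + V$ ($X{\left(V \right)} = -3 + \left(\left(5 + V\right) - 3\right) = -3 + \left(2 + V\right) = -1 + V$)
$f{\left(M,O \right)} = O - 12 M$
$f{\left(9,-9 \right)} \left(-88 + X{\left(-12 \right)}\right) = \left(-9 - 108\right) \left(-88 - 13\right) = \left(-117\right) \left(-101\right) = 11817$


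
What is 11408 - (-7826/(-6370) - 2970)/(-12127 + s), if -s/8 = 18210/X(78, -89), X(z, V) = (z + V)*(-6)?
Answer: 62956129583/5518695 ≈ 11408.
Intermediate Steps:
X(z, V) = -6*V - 6*z (X(z, V) = (V + z)*(-6) = -6*V - 6*z)
s = -24280/11 (s = -145680/(-6*(-89) - 6*78) = -145680/(534 - 468) = -145680/66 = -8*3035/11 = -24280/11 ≈ -2207.3)
11408 - (-7826/(-6370) - 2970)/(-12127 + s) = 11408 - (-7826/(-6370) - 2970)/(-12127 - 24280/11) = 11408 - (-7826*(-1/6370) - 2970)/(-157677/11) = 11408 - (43/35 - 2970)*(-11)/157677 = 11408 - (-103907)*(-11)/(35*157677) = 11408 - 1*1142977/5518695 = 11408 - 1142977/5518695 = 62956129583/5518695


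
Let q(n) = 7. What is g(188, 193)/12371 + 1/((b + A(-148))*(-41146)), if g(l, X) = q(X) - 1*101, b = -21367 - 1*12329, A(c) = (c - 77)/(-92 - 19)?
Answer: -4821802095421/634579993457382 ≈ -0.0075984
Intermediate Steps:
A(c) = 77/111 - c/111 (A(c) = (-77 + c)/(-111) = (-77 + c)*(-1/111) = 77/111 - c/111)
b = -33696 (b = -21367 - 12329 = -33696)
g(l, X) = -94 (g(l, X) = 7 - 1*101 = 7 - 101 = -94)
g(188, 193)/12371 + 1/((b + A(-148))*(-41146)) = -94/12371 + 1/((-33696 + (77/111 - 1/111*(-148)))*(-41146)) = -94*1/12371 - 1/41146/(-33696 + (77/111 + 4/3)) = -94/12371 - 1/41146/(-33696 + 75/37) = -94/12371 - 1/41146/(-1246677/37) = -94/12371 - 37/1246677*(-1/41146) = -94/12371 + 37/51295771842 = -4821802095421/634579993457382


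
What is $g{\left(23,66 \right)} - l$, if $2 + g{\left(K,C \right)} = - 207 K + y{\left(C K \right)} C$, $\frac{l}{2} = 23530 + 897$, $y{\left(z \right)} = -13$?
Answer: $-54475$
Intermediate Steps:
$l = 48854$ ($l = 2 \left(23530 + 897\right) = 2 \cdot 24427 = 48854$)
$g{\left(K,C \right)} = -2 - 207 K - 13 C$ ($g{\left(K,C \right)} = -2 - \left(13 C + 207 K\right) = -2 - 207 K - 13 C$)
$g{\left(23,66 \right)} - l = \left(-2 - 4761 - 858\right) - 48854 = -5621 - 48854 = -54475$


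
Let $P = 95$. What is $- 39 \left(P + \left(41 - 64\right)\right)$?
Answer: $-2808$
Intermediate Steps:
$- 39 \left(P + \left(41 - 64\right)\right) = - 39 \left(95 + \left(41 - 64\right)\right) = - 39 \left(95 - 23\right) = \left(-39\right) 72 = -2808$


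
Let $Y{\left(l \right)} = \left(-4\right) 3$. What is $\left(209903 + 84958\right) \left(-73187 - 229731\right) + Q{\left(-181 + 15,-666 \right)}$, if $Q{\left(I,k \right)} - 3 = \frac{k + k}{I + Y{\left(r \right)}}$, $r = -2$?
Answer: $- \frac{7949364690489}{89} \approx -8.9319 \cdot 10^{10}$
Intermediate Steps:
$Y{\left(l \right)} = -12$
$Q{\left(I,k \right)} = 3 + \frac{2 k}{-12 + I}$ ($Q{\left(I,k \right)} = 3 + \frac{k + k}{I - 12} = 3 + \frac{2 k}{-12 + I}$)
$\left(209903 + 84958\right) \left(-73187 - 229731\right) + Q{\left(-181 + 15,-666 \right)} = \left(209903 + 84958\right) \left(-73187 - 229731\right) + \frac{-36 + 2 \left(-666\right) + 3 \left(-181 + 15\right)}{-12 + \left(-181 + 15\right)} = 294861 \left(-302918\right) + \frac{-36 - 1332 + 3 \left(-166\right)}{-12 - 166} = -89318704398 + \frac{-36 - 1332 - 498}{-178} = -89318704398 - - \frac{933}{89} = -89318704398 + \frac{933}{89} = - \frac{7949364690489}{89}$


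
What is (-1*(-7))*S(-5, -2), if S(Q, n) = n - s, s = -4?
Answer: 14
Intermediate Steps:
S(Q, n) = 4 + n (S(Q, n) = n - 1*(-4) = n + 4 = 4 + n)
(-1*(-7))*S(-5, -2) = (-1*(-7))*(4 - 2) = 7*2 = 14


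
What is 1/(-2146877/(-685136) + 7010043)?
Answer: 685136/4802834967725 ≈ 1.4265e-7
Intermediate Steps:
1/(-2146877/(-685136) + 7010043) = 1/(-2146877*(-1/685136) + 7010043) = 1/(2146877/685136 + 7010043) = 1/(4802834967725/685136) = 685136/4802834967725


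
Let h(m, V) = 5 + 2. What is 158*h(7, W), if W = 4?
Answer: 1106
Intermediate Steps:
h(m, V) = 7
158*h(7, W) = 158*7 = 1106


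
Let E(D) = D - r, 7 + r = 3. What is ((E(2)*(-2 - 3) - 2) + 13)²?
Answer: 361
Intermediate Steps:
r = -4 (r = -7 + 3 = -4)
E(D) = 4 + D (E(D) = D - 1*(-4) = D + 4 = 4 + D)
((E(2)*(-2 - 3) - 2) + 13)² = (((4 + 2)*(-2 - 3) - 2) + 13)² = ((6*(-5) - 2) + 13)² = ((-30 - 2) + 13)² = (-32 + 13)² = (-19)² = 361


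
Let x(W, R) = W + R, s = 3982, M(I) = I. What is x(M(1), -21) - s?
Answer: -4002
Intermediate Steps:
x(W, R) = R + W
x(M(1), -21) - s = (-21 + 1) - 1*3982 = -20 - 3982 = -4002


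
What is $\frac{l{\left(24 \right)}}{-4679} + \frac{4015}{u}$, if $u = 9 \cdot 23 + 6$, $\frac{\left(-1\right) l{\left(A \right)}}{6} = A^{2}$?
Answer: $\frac{19522313}{996627} \approx 19.588$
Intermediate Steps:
$l{\left(A \right)} = - 6 A^{2}$
$u = 213$ ($u = 207 + 6 = 213$)
$\frac{l{\left(24 \right)}}{-4679} + \frac{4015}{u} = \frac{\left(-6\right) 24^{2}}{-4679} + \frac{4015}{213} = \left(-6\right) 576 \left(- \frac{1}{4679}\right) + 4015 \cdot \frac{1}{213} = \left(-3456\right) \left(- \frac{1}{4679}\right) + \frac{4015}{213} = \frac{3456}{4679} + \frac{4015}{213} = \frac{19522313}{996627}$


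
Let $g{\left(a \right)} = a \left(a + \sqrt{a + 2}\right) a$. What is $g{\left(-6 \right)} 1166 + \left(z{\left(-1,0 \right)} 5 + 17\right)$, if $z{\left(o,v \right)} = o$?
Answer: $-251844 + 83952 i \approx -2.5184 \cdot 10^{5} + 83952.0 i$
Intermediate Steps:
$g{\left(a \right)} = a^{2} \left(a + \sqrt{2 + a}\right)$ ($g{\left(a \right)} = a \left(a + \sqrt{2 + a}\right) a = a^{2} \left(a + \sqrt{2 + a}\right)$)
$g{\left(-6 \right)} 1166 + \left(z{\left(-1,0 \right)} 5 + 17\right) = \left(-6\right)^{2} \left(-6 + \sqrt{2 - 6}\right) 1166 + \left(\left(-1\right) 5 + 17\right) = 36 \left(-6 + \sqrt{-4}\right) 1166 + \left(-5 + 17\right) = 36 \left(-6 + 2 i\right) 1166 + 12 = \left(-216 + 72 i\right) 1166 + 12 = \left(-251856 + 83952 i\right) + 12 = -251844 + 83952 i$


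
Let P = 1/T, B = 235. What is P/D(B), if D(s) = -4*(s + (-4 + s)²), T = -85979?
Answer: 1/18432521936 ≈ 5.4252e-11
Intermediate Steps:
D(s) = -4*s - 4*(-4 + s)²
P = -1/85979 (P = 1/(-85979) = -1/85979 ≈ -1.1631e-5)
P/D(B) = -1/(85979*(-4*235 - 4*(-4 + 235)²)) = -1/(85979*(-940 - 4*231²)) = -1/(85979*(-940 - 4*53361)) = -1/(85979*(-940 - 213444)) = -1/85979/(-214384) = -1/85979*(-1/214384) = 1/18432521936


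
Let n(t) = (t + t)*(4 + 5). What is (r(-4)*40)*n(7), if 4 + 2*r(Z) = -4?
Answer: -20160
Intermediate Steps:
r(Z) = -4 (r(Z) = -2 + (½)*(-4) = -2 - 2 = -4)
n(t) = 18*t (n(t) = (2*t)*9 = 18*t)
(r(-4)*40)*n(7) = (-4*40)*(18*7) = -160*126 = -20160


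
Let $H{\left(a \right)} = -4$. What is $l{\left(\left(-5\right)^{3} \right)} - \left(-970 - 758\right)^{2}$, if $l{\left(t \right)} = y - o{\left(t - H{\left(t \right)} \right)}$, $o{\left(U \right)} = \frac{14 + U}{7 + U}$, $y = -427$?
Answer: $- \frac{340450961}{114} \approx -2.9864 \cdot 10^{6}$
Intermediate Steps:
$o{\left(U \right)} = \frac{14 + U}{7 + U}$
$l{\left(t \right)} = -427 - \frac{18 + t}{11 + t}$ ($l{\left(t \right)} = -427 - \frac{14 + \left(t - -4\right)}{7 + \left(t - -4\right)} = -427 - \frac{14 + \left(t + 4\right)}{7 + \left(t + 4\right)} = -427 - \frac{14 + \left(4 + t\right)}{7 + \left(4 + t\right)} = -427 - \frac{18 + t}{11 + t}$)
$l{\left(\left(-5\right)^{3} \right)} - \left(-970 - 758\right)^{2} = \frac{-4715 - 428 \left(-5\right)^{3}}{11 + \left(-5\right)^{3}} - \left(-970 - 758\right)^{2} = \frac{-4715 - -53500}{11 - 125} - \left(-1728\right)^{2} = \frac{-4715 + 53500}{-114} - 2985984 = \left(- \frac{1}{114}\right) 48785 - 2985984 = - \frac{48785}{114} - 2985984 = - \frac{340450961}{114}$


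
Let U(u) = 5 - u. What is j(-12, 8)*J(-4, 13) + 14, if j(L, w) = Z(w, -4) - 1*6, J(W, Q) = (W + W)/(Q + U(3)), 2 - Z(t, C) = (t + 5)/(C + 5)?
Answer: 346/15 ≈ 23.067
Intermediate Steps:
Z(t, C) = 2 - (5 + t)/(5 + C) (Z(t, C) = 2 - (t + 5)/(C + 5) = 2 - (5 + t)/(5 + C))
J(W, Q) = 2*W/(2 + Q) (J(W, Q) = (W + W)/(Q + (5 - 1*3)) = (2*W)/(Q + (5 - 3)) = (2*W)/(Q + 2) = (2*W)/(2 + Q) = 2*W/(2 + Q))
j(L, w) = -9 - w (j(L, w) = (5 - w + 2*(-4))/(5 - 4) - 1*6 = (5 - w - 8)/1 - 6 = 1*(-3 - w) - 6 = (-3 - w) - 6 = -9 - w)
j(-12, 8)*J(-4, 13) + 14 = (-9 - 1*8)*(2*(-4)/(2 + 13)) + 14 = (-9 - 8)*(2*(-4)/15) + 14 = -34*(-4)/15 + 14 = -17*(-8/15) + 14 = 136/15 + 14 = 346/15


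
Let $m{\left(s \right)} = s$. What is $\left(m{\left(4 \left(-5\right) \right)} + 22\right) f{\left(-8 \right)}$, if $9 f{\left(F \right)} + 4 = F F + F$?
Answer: $\frac{104}{9} \approx 11.556$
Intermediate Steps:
$f{\left(F \right)} = - \frac{4}{9} + \frac{F}{9} + \frac{F^{2}}{9}$ ($f{\left(F \right)} = - \frac{4}{9} + \frac{F F + F}{9} = - \frac{4}{9} + \frac{F^{2} + F}{9} = - \frac{4}{9} + \frac{F + F^{2}}{9} = - \frac{4}{9} + \left(\frac{F}{9} + \frac{F^{2}}{9}\right) = - \frac{4}{9} + \frac{F}{9} + \frac{F^{2}}{9}$)
$\left(m{\left(4 \left(-5\right) \right)} + 22\right) f{\left(-8 \right)} = \left(4 \left(-5\right) + 22\right) \left(- \frac{4}{9} + \frac{1}{9} \left(-8\right) + \frac{\left(-8\right)^{2}}{9}\right) = \left(-20 + 22\right) \left(- \frac{4}{9} - \frac{8}{9} + \frac{1}{9} \cdot 64\right) = 2 \left(- \frac{4}{9} - \frac{8}{9} + \frac{64}{9}\right) = 2 \cdot \frac{52}{9} = \frac{104}{9}$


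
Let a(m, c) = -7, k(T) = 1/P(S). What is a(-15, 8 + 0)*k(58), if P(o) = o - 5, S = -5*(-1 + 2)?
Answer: 7/10 ≈ 0.70000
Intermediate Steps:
S = -5 (S = -5*1 = -5)
P(o) = -5 + o
k(T) = -⅒ (k(T) = 1/(-5 - 5) = 1/(-10) = -⅒)
a(-15, 8 + 0)*k(58) = -7*(-⅒) = 7/10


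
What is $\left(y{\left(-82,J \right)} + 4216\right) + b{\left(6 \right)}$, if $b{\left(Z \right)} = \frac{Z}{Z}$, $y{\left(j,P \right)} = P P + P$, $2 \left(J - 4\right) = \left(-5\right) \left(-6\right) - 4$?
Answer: $4523$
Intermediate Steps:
$J = 17$ ($J = 4 + \frac{\left(-5\right) \left(-6\right) - 4}{2} = 4 + \frac{30 - 4}{2} = 4 + \frac{1}{2} \cdot 26 = 4 + 13 = 17$)
$y{\left(j,P \right)} = P + P^{2}$ ($y{\left(j,P \right)} = P^{2} + P = P + P^{2}$)
$b{\left(Z \right)} = 1$
$\left(y{\left(-82,J \right)} + 4216\right) + b{\left(6 \right)} = \left(17 \left(1 + 17\right) + 4216\right) + 1 = \left(17 \cdot 18 + 4216\right) + 1 = \left(306 + 4216\right) + 1 = 4522 + 1 = 4523$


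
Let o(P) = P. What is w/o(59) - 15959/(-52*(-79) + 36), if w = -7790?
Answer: -33223341/244496 ≈ -135.89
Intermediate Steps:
w/o(59) - 15959/(-52*(-79) + 36) = -7790/59 - 15959/(-52*(-79) + 36) = -7790*1/59 - 15959/(4108 + 36) = -7790/59 - 15959/4144 = -33223341/244496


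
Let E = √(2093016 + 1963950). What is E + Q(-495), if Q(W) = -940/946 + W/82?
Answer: -272675/38786 + 9*√50086 ≈ 2007.2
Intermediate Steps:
E = 9*√50086 (E = √4056966 = 9*√50086 ≈ 2014.2)
Q(W) = -470/473 + W/82 (Q(W) = -940*1/946 + W*(1/82) = -470/473 + W/82)
E + Q(-495) = 9*√50086 + (-470/473 + (1/82)*(-495)) = 9*√50086 + (-470/473 - 495/82) = 9*√50086 - 272675/38786 = -272675/38786 + 9*√50086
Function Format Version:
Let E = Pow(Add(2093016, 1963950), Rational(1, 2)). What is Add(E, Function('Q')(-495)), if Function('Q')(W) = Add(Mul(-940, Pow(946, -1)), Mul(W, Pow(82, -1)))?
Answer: Add(Rational(-272675, 38786), Mul(9, Pow(50086, Rational(1, 2)))) ≈ 2007.2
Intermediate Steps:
E = Mul(9, Pow(50086, Rational(1, 2))) (E = Pow(4056966, Rational(1, 2)) = Mul(9, Pow(50086, Rational(1, 2))) ≈ 2014.2)
Function('Q')(W) = Add(Rational(-470, 473), Mul(Rational(1, 82), W)) (Function('Q')(W) = Add(Mul(-940, Rational(1, 946)), Mul(W, Rational(1, 82))) = Add(Rational(-470, 473), Mul(Rational(1, 82), W)))
Add(E, Function('Q')(-495)) = Add(Mul(9, Pow(50086, Rational(1, 2))), Add(Rational(-470, 473), Mul(Rational(1, 82), -495))) = Add(Mul(9, Pow(50086, Rational(1, 2))), Add(Rational(-470, 473), Rational(-495, 82))) = Add(Mul(9, Pow(50086, Rational(1, 2))), Rational(-272675, 38786)) = Add(Rational(-272675, 38786), Mul(9, Pow(50086, Rational(1, 2))))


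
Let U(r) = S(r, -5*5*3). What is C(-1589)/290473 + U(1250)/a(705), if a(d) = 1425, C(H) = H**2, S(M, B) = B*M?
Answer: -315117751/5518987 ≈ -57.097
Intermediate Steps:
U(r) = -75*r (U(r) = (-5*5*3)*r = (-25*3)*r = -75*r)
C(-1589)/290473 + U(1250)/a(705) = (-1589)**2/290473 - 75*1250/1425 = 2524921*(1/290473) - 93750*1/1425 = 2524921/290473 - 1250/19 = -315117751/5518987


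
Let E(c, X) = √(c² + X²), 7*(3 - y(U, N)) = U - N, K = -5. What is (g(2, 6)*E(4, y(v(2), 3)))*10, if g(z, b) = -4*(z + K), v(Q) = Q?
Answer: 240*√317/7 ≈ 610.44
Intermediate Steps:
y(U, N) = 3 - U/7 + N/7 (y(U, N) = 3 - (U - N)/7 = 3 + (-U/7 + N/7) = 3 - U/7 + N/7)
g(z, b) = 20 - 4*z (g(z, b) = -4*(z - 5) = -4*(-5 + z) = 20 - 4*z)
E(c, X) = √(X² + c²)
(g(2, 6)*E(4, y(v(2), 3)))*10 = ((20 - 4*2)*√((3 - ⅐*2 + (⅐)*3)² + 4²))*10 = ((20 - 8)*√((3 - 2/7 + 3/7)² + 16))*10 = (12*√((22/7)² + 16))*10 = (12*√(484/49 + 16))*10 = (12*√(1268/49))*10 = (12*(2*√317/7))*10 = (24*√317/7)*10 = 240*√317/7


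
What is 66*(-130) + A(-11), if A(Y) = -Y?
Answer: -8569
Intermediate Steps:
66*(-130) + A(-11) = 66*(-130) - 1*(-11) = -8580 + 11 = -8569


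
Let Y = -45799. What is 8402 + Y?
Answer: -37397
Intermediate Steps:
8402 + Y = 8402 - 45799 = -37397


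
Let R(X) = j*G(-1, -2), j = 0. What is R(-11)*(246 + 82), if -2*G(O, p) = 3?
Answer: 0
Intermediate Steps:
G(O, p) = -3/2 (G(O, p) = -1/2*3 = -3/2)
R(X) = 0 (R(X) = 0*(-3/2) = 0)
R(-11)*(246 + 82) = 0*(246 + 82) = 0*328 = 0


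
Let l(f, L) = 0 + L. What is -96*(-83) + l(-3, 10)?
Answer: 7978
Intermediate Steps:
l(f, L) = L
-96*(-83) + l(-3, 10) = -96*(-83) + 10 = 7968 + 10 = 7978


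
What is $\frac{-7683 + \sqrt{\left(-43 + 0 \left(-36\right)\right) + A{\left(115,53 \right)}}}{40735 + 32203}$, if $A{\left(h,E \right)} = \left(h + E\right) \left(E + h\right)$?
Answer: $- \frac{7683}{72938} + \frac{\sqrt{28181}}{72938} \approx -0.10303$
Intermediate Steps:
$A{\left(h,E \right)} = \left(E + h\right)^{2}$ ($A{\left(h,E \right)} = \left(E + h\right) \left(E + h\right) = \left(E + h\right)^{2}$)
$\frac{-7683 + \sqrt{\left(-43 + 0 \left(-36\right)\right) + A{\left(115,53 \right)}}}{40735 + 32203} = \frac{-7683 + \sqrt{\left(-43 + 0 \left(-36\right)\right) + \left(53 + 115\right)^{2}}}{40735 + 32203} = \frac{-7683 + \sqrt{\left(-43 + 0\right) + 168^{2}}}{72938} = \left(-7683 + \sqrt{-43 + 28224}\right) \frac{1}{72938} = \left(-7683 + \sqrt{28181}\right) \frac{1}{72938} = - \frac{7683}{72938} + \frac{\sqrt{28181}}{72938}$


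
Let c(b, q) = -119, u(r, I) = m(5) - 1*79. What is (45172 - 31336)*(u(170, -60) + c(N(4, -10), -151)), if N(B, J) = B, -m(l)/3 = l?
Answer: -2947068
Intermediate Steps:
m(l) = -3*l
u(r, I) = -94 (u(r, I) = -3*5 - 1*79 = -15 - 79 = -94)
(45172 - 31336)*(u(170, -60) + c(N(4, -10), -151)) = (45172 - 31336)*(-94 - 119) = 13836*(-213) = -2947068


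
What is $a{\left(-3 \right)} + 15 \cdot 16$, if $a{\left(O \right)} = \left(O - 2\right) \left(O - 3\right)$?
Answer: $270$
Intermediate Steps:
$a{\left(O \right)} = \left(-3 + O\right) \left(-2 + O\right)$ ($a{\left(O \right)} = \left(-2 + O\right) \left(-3 + O\right) = \left(-3 + O\right) \left(-2 + O\right)$)
$a{\left(-3 \right)} + 15 \cdot 16 = \left(6 + \left(-3\right)^{2} - -15\right) + 15 \cdot 16 = \left(6 + 9 + 15\right) + 240 = 30 + 240 = 270$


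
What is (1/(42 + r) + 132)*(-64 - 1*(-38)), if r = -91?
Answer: -168142/49 ≈ -3431.5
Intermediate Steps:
(1/(42 + r) + 132)*(-64 - 1*(-38)) = (1/(42 - 91) + 132)*(-64 - 1*(-38)) = (1/(-49) + 132)*(-64 + 38) = (-1/49 + 132)*(-26) = (6467/49)*(-26) = -168142/49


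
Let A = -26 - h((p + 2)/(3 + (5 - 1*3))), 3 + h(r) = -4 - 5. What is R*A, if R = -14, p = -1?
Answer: 196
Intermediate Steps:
h(r) = -12 (h(r) = -3 + (-4 - 5) = -3 - 9 = -12)
A = -14 (A = -26 - 1*(-12) = -26 + 12 = -14)
R*A = -14*(-14) = 196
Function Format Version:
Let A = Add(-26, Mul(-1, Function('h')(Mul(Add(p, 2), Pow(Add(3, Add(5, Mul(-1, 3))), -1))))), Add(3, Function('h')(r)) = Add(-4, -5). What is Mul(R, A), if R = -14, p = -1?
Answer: 196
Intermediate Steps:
Function('h')(r) = -12 (Function('h')(r) = Add(-3, Add(-4, -5)) = Add(-3, -9) = -12)
A = -14 (A = Add(-26, Mul(-1, -12)) = Add(-26, 12) = -14)
Mul(R, A) = Mul(-14, -14) = 196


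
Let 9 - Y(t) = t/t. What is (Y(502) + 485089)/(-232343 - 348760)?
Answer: -161699/193701 ≈ -0.83479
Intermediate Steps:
Y(t) = 8 (Y(t) = 9 - t/t = 9 - 1*1 = 9 - 1 = 8)
(Y(502) + 485089)/(-232343 - 348760) = (8 + 485089)/(-232343 - 348760) = 485097/(-581103) = 485097*(-1/581103) = -161699/193701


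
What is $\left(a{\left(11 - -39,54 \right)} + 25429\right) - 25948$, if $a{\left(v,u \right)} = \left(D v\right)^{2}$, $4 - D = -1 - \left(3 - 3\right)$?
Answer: $61981$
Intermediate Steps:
$D = 5$ ($D = 4 - \left(-1 - \left(3 - 3\right)\right) = 4 - \left(-1 - 0\right) = 4 - \left(-1 + 0\right) = 4 - -1 = 4 + 1 = 5$)
$a{\left(v,u \right)} = 25 v^{2}$ ($a{\left(v,u \right)} = \left(5 v\right)^{2} = 25 v^{2}$)
$\left(a{\left(11 - -39,54 \right)} + 25429\right) - 25948 = \left(25 \left(11 - -39\right)^{2} + 25429\right) - 25948 = \left(25 \left(11 + 39\right)^{2} + 25429\right) - 25948 = \left(25 \cdot 50^{2} + 25429\right) - 25948 = \left(25 \cdot 2500 + 25429\right) - 25948 = \left(62500 + 25429\right) - 25948 = 87929 - 25948 = 61981$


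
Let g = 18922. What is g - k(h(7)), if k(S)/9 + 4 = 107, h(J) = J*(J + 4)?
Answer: 17995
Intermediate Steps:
h(J) = J*(4 + J)
k(S) = 927 (k(S) = -36 + 9*107 = -36 + 963 = 927)
g - k(h(7)) = 18922 - 1*927 = 18922 - 927 = 17995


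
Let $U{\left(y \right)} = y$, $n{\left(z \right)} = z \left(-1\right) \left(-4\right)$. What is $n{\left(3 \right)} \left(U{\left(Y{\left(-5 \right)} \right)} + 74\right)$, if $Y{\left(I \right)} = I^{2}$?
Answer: $1188$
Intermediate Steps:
$n{\left(z \right)} = 4 z$ ($n{\left(z \right)} = - z \left(-4\right) = 4 z$)
$n{\left(3 \right)} \left(U{\left(Y{\left(-5 \right)} \right)} + 74\right) = 4 \cdot 3 \left(\left(-5\right)^{2} + 74\right) = 12 \left(25 + 74\right) = 12 \cdot 99 = 1188$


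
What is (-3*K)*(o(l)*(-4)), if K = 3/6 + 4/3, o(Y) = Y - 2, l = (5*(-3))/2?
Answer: -209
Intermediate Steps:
l = -15/2 (l = -15*½ = -15/2 ≈ -7.5000)
o(Y) = -2 + Y
K = 11/6 (K = 3*(⅙) + 4*(⅓) = ½ + 4/3 = 11/6 ≈ 1.8333)
(-3*K)*(o(l)*(-4)) = (-3*11/6)*((-2 - 15/2)*(-4)) = -(-209)*(-4)/4 = -11/2*38 = -209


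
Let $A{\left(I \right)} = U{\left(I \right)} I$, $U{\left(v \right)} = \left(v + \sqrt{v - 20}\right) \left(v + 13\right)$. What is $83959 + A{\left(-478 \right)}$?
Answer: $-106161101 + 222270 i \sqrt{498} \approx -1.0616 \cdot 10^{8} + 4.9602 \cdot 10^{6} i$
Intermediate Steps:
$U{\left(v \right)} = \left(13 + v\right) \left(v + \sqrt{-20 + v}\right)$ ($U{\left(v \right)} = \left(v + \sqrt{-20 + v}\right) \left(13 + v\right) = \left(13 + v\right) \left(v + \sqrt{-20 + v}\right)$)
$A{\left(I \right)} = I \left(I^{2} + 13 I + 13 \sqrt{-20 + I} + I \sqrt{-20 + I}\right)$ ($A{\left(I \right)} = \left(I^{2} + 13 I + 13 \sqrt{-20 + I} + I \sqrt{-20 + I}\right) I = I \left(I^{2} + 13 I + 13 \sqrt{-20 + I} + I \sqrt{-20 + I}\right)$)
$83959 + A{\left(-478 \right)} = 83959 - 478 \left(\left(-478\right)^{2} + 13 \left(-478\right) + 13 \sqrt{-20 - 478} - 478 \sqrt{-20 - 478}\right) = 83959 - 478 \left(228484 - 6214 + 13 \sqrt{-498} - 478 \sqrt{-498}\right) = 83959 - 478 \left(228484 - 6214 + 13 i \sqrt{498} - 478 i \sqrt{498}\right) = 83959 - 478 \left(222270 - 465 i \sqrt{498}\right) = 83959 - \left(106245060 - 222270 i \sqrt{498}\right) = -106161101 + 222270 i \sqrt{498}$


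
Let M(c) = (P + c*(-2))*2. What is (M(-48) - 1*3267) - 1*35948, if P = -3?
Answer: -39029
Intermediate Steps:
M(c) = -6 - 4*c (M(c) = (-3 + c*(-2))*2 = (-3 - 2*c)*2 = -6 - 4*c)
(M(-48) - 1*3267) - 1*35948 = ((-6 - 4*(-48)) - 1*3267) - 1*35948 = ((-6 + 192) - 3267) - 35948 = (186 - 3267) - 35948 = -3081 - 35948 = -39029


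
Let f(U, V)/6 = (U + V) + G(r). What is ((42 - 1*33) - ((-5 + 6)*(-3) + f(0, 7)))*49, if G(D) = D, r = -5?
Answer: 0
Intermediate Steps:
f(U, V) = -30 + 6*U + 6*V (f(U, V) = 6*((U + V) - 5) = 6*(-5 + U + V) = -30 + 6*U + 6*V)
((42 - 1*33) - ((-5 + 6)*(-3) + f(0, 7)))*49 = ((42 - 1*33) - ((-5 + 6)*(-3) + (-30 + 6*0 + 6*7)))*49 = ((42 - 33) - (1*(-3) + (-30 + 0 + 42)))*49 = (9 - (-3 + 12))*49 = (9 - 1*9)*49 = (9 - 9)*49 = 0*49 = 0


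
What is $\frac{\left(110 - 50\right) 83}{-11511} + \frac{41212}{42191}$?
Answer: $\frac{88093384}{161886867} \approx 0.54417$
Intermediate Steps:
$\frac{\left(110 - 50\right) 83}{-11511} + \frac{41212}{42191} = 60 \cdot 83 \left(- \frac{1}{11511}\right) + 41212 \cdot \frac{1}{42191} = 4980 \left(- \frac{1}{11511}\right) + \frac{41212}{42191} = - \frac{1660}{3837} + \frac{41212}{42191} = \frac{88093384}{161886867}$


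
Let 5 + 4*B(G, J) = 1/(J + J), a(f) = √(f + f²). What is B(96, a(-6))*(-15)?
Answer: 75/4 - √30/16 ≈ 18.408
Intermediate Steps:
B(G, J) = -5/4 + 1/(8*J) (B(G, J) = -5/4 + 1/(4*(J + J)) = -5/4 + 1/(4*((2*J))) = -5/4 + (1/(2*J))/4 = -5/4 + 1/(8*J))
B(96, a(-6))*(-15) = ((1 - 10*√30)/(8*(√(-6*(1 - 6)))))*(-15) = ((1 - 10*√30)/(8*(√(-6*(-5)))))*(-15) = ((1 - 10*√30)/(8*(√30)))*(-15) = ((√30/30)*(1 - 10*√30)/8)*(-15) = (√30*(1 - 10*√30)/240)*(-15) = -√30*(1 - 10*√30)/16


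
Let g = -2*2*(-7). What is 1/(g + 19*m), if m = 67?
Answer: 1/1301 ≈ 0.00076864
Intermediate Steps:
g = 28 (g = -4*(-7) = 28)
1/(g + 19*m) = 1/(28 + 19*67) = 1/(28 + 1273) = 1/1301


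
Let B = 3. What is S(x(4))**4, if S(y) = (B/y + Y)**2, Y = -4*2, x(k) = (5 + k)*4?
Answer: 6634204312890625/429981696 ≈ 1.5429e+7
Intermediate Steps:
x(k) = 20 + 4*k
Y = -8
S(y) = (-8 + 3/y)**2 (S(y) = (3/y - 8)**2 = (-8 + 3/y)**2)
S(x(4))**4 = ((-3 + 8*(20 + 4*4))**2/(20 + 4*4)**2)**4 = ((-3 + 8*(20 + 16))**2/(20 + 16)**2)**4 = ((-3 + 8*36)**2/36**2)**4 = ((-3 + 288)**2/1296)**4 = ((1/1296)*285**2)**4 = ((1/1296)*81225)**4 = (9025/144)**4 = 6634204312890625/429981696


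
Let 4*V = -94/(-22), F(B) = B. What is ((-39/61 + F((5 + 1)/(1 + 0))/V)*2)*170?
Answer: 4852140/2867 ≈ 1692.4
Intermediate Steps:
V = 47/44 (V = (-94/(-22))/4 = (-94*(-1/22))/4 = (¼)*(47/11) = 47/44 ≈ 1.0682)
((-39/61 + F((5 + 1)/(1 + 0))/V)*2)*170 = ((-39/61 + ((5 + 1)/(1 + 0))/(47/44))*2)*170 = ((-39*1/61 + (6/1)*(44/47))*2)*170 = ((-39/61 + (6*1)*(44/47))*2)*170 = ((-39/61 + 6*(44/47))*2)*170 = ((-39/61 + 264/47)*2)*170 = ((14271/2867)*2)*170 = (28542/2867)*170 = 4852140/2867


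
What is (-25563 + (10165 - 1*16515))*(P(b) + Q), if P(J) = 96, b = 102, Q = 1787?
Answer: -60092179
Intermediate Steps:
(-25563 + (10165 - 1*16515))*(P(b) + Q) = (-25563 + (10165 - 1*16515))*(96 + 1787) = (-25563 + (10165 - 16515))*1883 = (-25563 - 6350)*1883 = -31913*1883 = -60092179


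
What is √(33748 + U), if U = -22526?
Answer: √11222 ≈ 105.93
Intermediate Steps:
√(33748 + U) = √(33748 - 22526) = √11222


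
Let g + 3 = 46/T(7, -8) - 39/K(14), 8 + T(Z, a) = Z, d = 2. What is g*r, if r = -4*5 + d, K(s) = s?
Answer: 6525/7 ≈ 932.14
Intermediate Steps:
T(Z, a) = -8 + Z
r = -18 (r = -4*5 + 2 = -20 + 2 = -18)
g = -725/14 (g = -3 + (46/(-8 + 7) - 39/14) = -3 + (46/(-1) - 39*1/14) = -3 + (46*(-1) - 39/14) = -3 + (-46 - 39/14) = -3 - 683/14 = -725/14 ≈ -51.786)
g*r = -725/14*(-18) = 6525/7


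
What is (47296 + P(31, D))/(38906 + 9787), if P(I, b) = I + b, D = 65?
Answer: 47392/48693 ≈ 0.97328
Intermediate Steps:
(47296 + P(31, D))/(38906 + 9787) = (47296 + (31 + 65))/(38906 + 9787) = (47296 + 96)/48693 = 47392*(1/48693) = 47392/48693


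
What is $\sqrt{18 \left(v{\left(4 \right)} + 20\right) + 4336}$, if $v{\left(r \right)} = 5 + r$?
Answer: $\sqrt{4858} \approx 69.699$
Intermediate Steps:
$\sqrt{18 \left(v{\left(4 \right)} + 20\right) + 4336} = \sqrt{18 \left(\left(5 + 4\right) + 20\right) + 4336} = \sqrt{18 \left(9 + 20\right) + 4336} = \sqrt{18 \cdot 29 + 4336} = \sqrt{522 + 4336} = \sqrt{4858}$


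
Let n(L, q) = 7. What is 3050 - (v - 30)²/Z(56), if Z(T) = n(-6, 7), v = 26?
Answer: 21334/7 ≈ 3047.7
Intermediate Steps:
Z(T) = 7
3050 - (v - 30)²/Z(56) = 3050 - (26 - 30)²/7 = 3050 - (-4)²/7 = 3050 - 16/7 = 21334/7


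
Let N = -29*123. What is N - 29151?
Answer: -32718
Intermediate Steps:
N = -3567
N - 29151 = -3567 - 29151 = -32718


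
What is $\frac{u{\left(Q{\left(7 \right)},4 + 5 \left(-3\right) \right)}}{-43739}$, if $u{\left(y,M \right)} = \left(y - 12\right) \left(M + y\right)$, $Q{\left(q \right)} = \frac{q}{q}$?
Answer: $- \frac{110}{43739} \approx -0.0025149$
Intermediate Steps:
$Q{\left(q \right)} = 1$
$u{\left(y,M \right)} = \left(-12 + y\right) \left(M + y\right)$
$\frac{u{\left(Q{\left(7 \right)},4 + 5 \left(-3\right) \right)}}{-43739} = \frac{1^{2} - 12 \left(4 + 5 \left(-3\right)\right) - 12 + \left(4 + 5 \left(-3\right)\right) 1}{-43739} = \left(1 - 12 \left(4 - 15\right) - 12 + \left(4 - 15\right) 1\right) \left(- \frac{1}{43739}\right) = \left(1 - -132 - 12 - 11\right) \left(- \frac{1}{43739}\right) = \left(1 + 132 - 12 - 11\right) \left(- \frac{1}{43739}\right) = 110 \left(- \frac{1}{43739}\right) = - \frac{110}{43739}$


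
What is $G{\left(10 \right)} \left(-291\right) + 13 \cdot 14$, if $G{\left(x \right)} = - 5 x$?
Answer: $14732$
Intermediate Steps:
$G{\left(10 \right)} \left(-291\right) + 13 \cdot 14 = \left(-5\right) 10 \left(-291\right) + 13 \cdot 14 = \left(-50\right) \left(-291\right) + 182 = 14550 + 182 = 14732$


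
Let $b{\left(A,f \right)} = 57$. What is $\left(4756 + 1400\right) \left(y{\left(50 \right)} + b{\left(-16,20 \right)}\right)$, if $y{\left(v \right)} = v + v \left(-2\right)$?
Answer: $43092$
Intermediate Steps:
$y{\left(v \right)} = - v$ ($y{\left(v \right)} = v - 2 v = - v$)
$\left(4756 + 1400\right) \left(y{\left(50 \right)} + b{\left(-16,20 \right)}\right) = \left(4756 + 1400\right) \left(\left(-1\right) 50 + 57\right) = 6156 \left(-50 + 57\right) = 6156 \cdot 7 = 43092$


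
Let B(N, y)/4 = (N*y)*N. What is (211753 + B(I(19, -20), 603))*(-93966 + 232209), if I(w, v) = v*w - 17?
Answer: 52582751830623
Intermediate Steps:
I(w, v) = -17 + v*w
B(N, y) = 4*y*N² (B(N, y) = 4*((N*y)*N) = 4*(y*N²) = 4*y*N²)
(211753 + B(I(19, -20), 603))*(-93966 + 232209) = (211753 + 4*603*(-17 - 20*19)²)*(-93966 + 232209) = (211753 + 4*603*(-17 - 380)²)*138243 = (211753 + 4*603*(-397)²)*138243 = (211753 + 4*603*157609)*138243 = (211753 + 380152908)*138243 = 380364661*138243 = 52582751830623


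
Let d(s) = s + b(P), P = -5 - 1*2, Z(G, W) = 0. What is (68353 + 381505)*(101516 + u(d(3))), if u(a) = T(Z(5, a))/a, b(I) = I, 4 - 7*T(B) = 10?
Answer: 319675167883/7 ≈ 4.5668e+10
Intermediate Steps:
T(B) = -6/7 (T(B) = 4/7 - ⅐*10 = 4/7 - 10/7 = -6/7)
P = -7 (P = -5 - 2 = -7)
d(s) = -7 + s (d(s) = s - 7 = -7 + s)
u(a) = -6/(7*a)
(68353 + 381505)*(101516 + u(d(3))) = (68353 + 381505)*(101516 - 6/(7*(-7 + 3))) = 449858*(101516 - 6/7/(-4)) = 449858*(101516 - 6/7*(-¼)) = 449858*(101516 + 3/14) = 449858*(1421227/14) = 319675167883/7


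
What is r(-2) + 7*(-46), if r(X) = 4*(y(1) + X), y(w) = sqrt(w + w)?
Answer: -330 + 4*sqrt(2) ≈ -324.34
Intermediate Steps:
y(w) = sqrt(2)*sqrt(w) (y(w) = sqrt(2*w) = sqrt(2)*sqrt(w))
r(X) = 4*X + 4*sqrt(2) (r(X) = 4*(sqrt(2)*sqrt(1) + X) = 4*(sqrt(2)*1 + X) = 4*(sqrt(2) + X) = 4*(X + sqrt(2)) = 4*X + 4*sqrt(2))
r(-2) + 7*(-46) = (4*(-2) + 4*sqrt(2)) + 7*(-46) = (-8 + 4*sqrt(2)) - 322 = -330 + 4*sqrt(2)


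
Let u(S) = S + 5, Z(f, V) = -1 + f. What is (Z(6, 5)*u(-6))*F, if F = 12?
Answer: -60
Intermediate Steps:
u(S) = 5 + S
(Z(6, 5)*u(-6))*F = ((-1 + 6)*(5 - 6))*12 = (5*(-1))*12 = -5*12 = -60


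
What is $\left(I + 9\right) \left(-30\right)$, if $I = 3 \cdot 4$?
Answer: $-630$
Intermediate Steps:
$I = 12$
$\left(I + 9\right) \left(-30\right) = \left(12 + 9\right) \left(-30\right) = 21 \left(-30\right) = -630$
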